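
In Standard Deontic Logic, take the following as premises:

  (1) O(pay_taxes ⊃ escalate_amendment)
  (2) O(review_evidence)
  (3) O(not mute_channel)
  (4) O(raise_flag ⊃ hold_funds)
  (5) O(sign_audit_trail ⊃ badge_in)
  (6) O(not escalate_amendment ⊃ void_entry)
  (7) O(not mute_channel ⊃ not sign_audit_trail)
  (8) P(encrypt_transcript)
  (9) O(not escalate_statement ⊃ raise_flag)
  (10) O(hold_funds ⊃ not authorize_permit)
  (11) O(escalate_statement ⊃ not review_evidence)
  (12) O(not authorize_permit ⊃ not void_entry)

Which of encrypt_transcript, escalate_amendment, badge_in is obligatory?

escalate_amendment

Premise 2 gives O(review_evidence).
Premise 11 is O(escalate_statement ⊃ not review_evidence); contrapositively O(review_evidence ⊃ not escalate_statement). Since O(review_evidence) holds, K gives O(not escalate_statement).
From O(not escalate_statement) and premise 9, O(not escalate_statement ⊃ raise_flag), we obtain O(raise_flag).
With premise 4, O(raise_flag ⊃ hold_funds), the K-axiom yields O(hold_funds).
Premise 10 is O(hold_funds ⊃ not authorize_permit); since O(hold_funds), deontic closure gives O(not authorize_permit).
Applying K to premise 12 (O(not authorize_permit ⊃ not void_entry)) and O(not authorize_permit) yields O(not void_entry).
Premise 6 is O(not escalate_amendment ⊃ void_entry); contrapositively O(not void_entry ⊃ escalate_amendment). Since O(not void_entry) holds, K gives O(escalate_amendment).
So O(escalate_amendment) holds — escalate_amendment is obligatory. None of the other listed options is made obligatory by any chain of premises.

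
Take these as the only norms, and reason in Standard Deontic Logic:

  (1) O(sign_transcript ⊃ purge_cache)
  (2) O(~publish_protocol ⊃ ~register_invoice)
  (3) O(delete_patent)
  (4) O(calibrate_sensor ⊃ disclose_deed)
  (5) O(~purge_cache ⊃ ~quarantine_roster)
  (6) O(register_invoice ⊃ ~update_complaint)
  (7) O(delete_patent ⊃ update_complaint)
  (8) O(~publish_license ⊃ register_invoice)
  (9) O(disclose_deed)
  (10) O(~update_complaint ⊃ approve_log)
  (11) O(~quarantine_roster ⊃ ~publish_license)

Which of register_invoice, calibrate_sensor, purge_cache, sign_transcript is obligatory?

Premise 3 states O(delete_patent) outright.
With premise 7, O(delete_patent ⊃ update_complaint), the K-axiom yields O(update_complaint).
Premise 6 is O(register_invoice ⊃ ~update_complaint); contrapositively O(update_complaint ⊃ ~register_invoice). Since O(update_complaint) holds, K gives O(~register_invoice).
Premise 8 is O(~publish_license ⊃ register_invoice); contrapositively O(~register_invoice ⊃ publish_license). Since O(~register_invoice) holds, K gives O(publish_license).
Premise 11, O(~quarantine_roster ⊃ ~publish_license), contraposes to O(publish_license ⊃ quarantine_roster); with O(publish_license) we get O(quarantine_roster).
Premise 5 is O(~purge_cache ⊃ ~quarantine_roster); contrapositively O(quarantine_roster ⊃ purge_cache). Since O(quarantine_roster) holds, K gives O(purge_cache).
So O(purge_cache) holds — purge_cache is obligatory. None of the other listed options is made obligatory by any chain of premises.

purge_cache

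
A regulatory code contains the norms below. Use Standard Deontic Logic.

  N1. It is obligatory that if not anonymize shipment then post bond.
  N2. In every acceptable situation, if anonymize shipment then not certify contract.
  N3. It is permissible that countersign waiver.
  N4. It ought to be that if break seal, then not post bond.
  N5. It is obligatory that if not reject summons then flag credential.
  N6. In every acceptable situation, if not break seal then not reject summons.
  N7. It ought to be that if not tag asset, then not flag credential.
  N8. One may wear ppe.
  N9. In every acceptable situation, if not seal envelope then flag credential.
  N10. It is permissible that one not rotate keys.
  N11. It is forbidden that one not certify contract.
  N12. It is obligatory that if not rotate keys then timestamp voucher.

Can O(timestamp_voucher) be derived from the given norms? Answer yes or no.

No

Premise 12 is O(¬rotate_keys → timestamp_voucher), but O(¬rotate_keys) is not derivable from the premises (the permission P(¬rotate_keys) asserts only ¬O(rotate_keys), not O(¬rotate_keys)), so it does not yield O(timestamp_voucher).
No other premise forces O(timestamp_voucher). An ideal world satisfying every premise can still have timestamp_voucher false, so O(timestamp_voucher) is not derivable.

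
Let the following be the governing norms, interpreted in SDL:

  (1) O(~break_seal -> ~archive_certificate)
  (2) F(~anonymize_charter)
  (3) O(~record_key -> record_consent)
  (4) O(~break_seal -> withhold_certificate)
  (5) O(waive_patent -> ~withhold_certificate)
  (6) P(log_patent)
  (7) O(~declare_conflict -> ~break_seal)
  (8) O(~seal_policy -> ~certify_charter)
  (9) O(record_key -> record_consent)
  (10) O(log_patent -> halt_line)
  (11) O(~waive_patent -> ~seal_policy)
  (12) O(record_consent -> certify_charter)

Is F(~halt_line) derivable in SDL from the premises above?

Premise 10 is O(log_patent -> halt_line), but O(log_patent) is not derivable from the premises (the permission P(log_patent) asserts only ~O(~log_patent), not O(log_patent)), so it does not yield O(halt_line).
No other premise forces O(halt_line). An ideal world satisfying every premise can still have ~halt_line true, so F(~halt_line) is not derivable.

No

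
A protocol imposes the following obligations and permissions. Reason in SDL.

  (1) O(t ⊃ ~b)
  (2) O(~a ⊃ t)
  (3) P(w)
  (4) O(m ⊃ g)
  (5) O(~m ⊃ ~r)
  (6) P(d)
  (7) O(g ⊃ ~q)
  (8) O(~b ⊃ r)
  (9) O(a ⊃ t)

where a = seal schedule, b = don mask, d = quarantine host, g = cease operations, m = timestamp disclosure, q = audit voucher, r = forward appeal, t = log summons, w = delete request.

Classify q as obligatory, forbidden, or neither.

By case analysis on a: premise 9 gives O(a ⊃ t) and premise 2 gives O(~a ⊃ t), so O(t) either way.
From O(t) and premise 1, O(t ⊃ ~b), we obtain O(~b).
From O(~b) and premise 8, O(~b ⊃ r), we obtain O(r).
The contrapositive of premise 5 (O(~m ⊃ ~r)) is O(r ⊃ m), and O(r) is already established, so O(m).
Applying K to premise 4 (O(m ⊃ g)) and O(m) yields O(g).
Applying K to premise 7 (O(g ⊃ ~q)) and O(g) yields O(~q).
Premises 3, 6 do not contribute to this derivation.
Thus O(~q), which is F(q): q is forbidden.

Forbidden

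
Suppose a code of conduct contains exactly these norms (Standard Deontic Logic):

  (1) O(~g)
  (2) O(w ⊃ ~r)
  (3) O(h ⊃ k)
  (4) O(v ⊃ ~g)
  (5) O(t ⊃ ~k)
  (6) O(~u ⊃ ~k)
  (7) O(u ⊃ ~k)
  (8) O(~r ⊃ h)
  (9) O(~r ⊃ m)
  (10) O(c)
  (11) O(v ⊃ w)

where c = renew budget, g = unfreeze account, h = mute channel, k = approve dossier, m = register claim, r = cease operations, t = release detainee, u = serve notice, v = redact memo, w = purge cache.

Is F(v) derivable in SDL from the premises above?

By case analysis on ~u: premise 6 gives O(~u ⊃ ~k) and premise 7 gives O(u ⊃ ~k), so O(~k) either way.
Premise 3 is O(h ⊃ k); contrapositively O(~k ⊃ ~h). Since O(~k) holds, K gives O(~h).
Premise 8, O(~r ⊃ h), contraposes to O(~h ⊃ r); with O(~h) we get O(r).
Premise 2 is O(w ⊃ ~r); contrapositively O(r ⊃ ~w). Since O(r) holds, K gives O(~w).
Premise 11 is O(v ⊃ w); contrapositively O(~w ⊃ ~v). Since O(~w) holds, K gives O(~v).
Premises 1, 4, 5, 9, 10 do not contribute to this derivation.
So O(~v) holds, i.e. F(v). The claim follows.

Yes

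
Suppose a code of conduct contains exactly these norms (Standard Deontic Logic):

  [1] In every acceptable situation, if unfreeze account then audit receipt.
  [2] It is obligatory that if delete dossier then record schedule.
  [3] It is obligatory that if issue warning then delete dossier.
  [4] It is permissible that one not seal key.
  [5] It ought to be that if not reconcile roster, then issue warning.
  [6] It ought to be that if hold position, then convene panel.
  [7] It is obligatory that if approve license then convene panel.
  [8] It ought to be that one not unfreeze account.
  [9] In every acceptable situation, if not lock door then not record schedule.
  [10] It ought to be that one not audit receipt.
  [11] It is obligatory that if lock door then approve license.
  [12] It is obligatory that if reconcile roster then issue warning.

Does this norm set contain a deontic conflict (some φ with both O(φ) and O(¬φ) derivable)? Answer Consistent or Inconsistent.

Premise 1 is O(unfreeze_account → audit_receipt), but O(unfreeze_account) is not derivable from the premises, so it does not yield O(audit_receipt).
So O(audit_receipt) is not derivable, and the apparent clash with O(¬audit_receipt) does not arise.
A world satisfying every obligation exists (e.g. approve_license=true, audit_receipt=false, convene_panel=true, delete_dossier=true, hold_position=false, issue_warning=true, lock_door=true, reconcile_roster=false, record_schedule=true, seal_key=false, unfreeze_account=false); no atom is both obligatory and forbidden, so the set is consistent.

Consistent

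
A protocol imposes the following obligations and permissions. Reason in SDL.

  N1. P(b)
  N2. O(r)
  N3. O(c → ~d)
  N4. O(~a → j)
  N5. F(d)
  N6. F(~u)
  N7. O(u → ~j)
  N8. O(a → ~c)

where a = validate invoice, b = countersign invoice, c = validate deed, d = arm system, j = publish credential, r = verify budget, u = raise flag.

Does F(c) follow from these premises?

Yes

F(~u) at premise 6 means O(u).
With premise 7, O(u → ~j), the K-axiom yields O(~j).
Premise 4 is O(~a → j); contrapositively O(~j → a). Since O(~j) holds, K gives O(a).
Premise 8 is O(a → ~c); since O(a), deontic closure gives O(~c).
Premises 1, 2, 3, 5 do not contribute to this derivation.
So O(~c) holds, i.e. F(c). The claim follows.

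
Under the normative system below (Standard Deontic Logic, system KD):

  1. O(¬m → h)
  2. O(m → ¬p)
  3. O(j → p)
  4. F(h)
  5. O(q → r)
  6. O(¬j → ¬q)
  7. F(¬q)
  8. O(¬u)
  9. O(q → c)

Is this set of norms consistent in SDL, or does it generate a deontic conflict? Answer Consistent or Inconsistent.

Premise 4 is F(h), i.e. O(¬h).
Premise 1 is O(¬m → h); contrapositively O(¬h → m). Since O(¬h) holds, K gives O(m).
Applying K to premise 2 (O(m → ¬p)) and O(m) yields O(¬p).
The contrapositive of premise 3 (O(j → p)) is O(¬p → ¬j), and O(¬p) is already established, so O(¬j).
Premise 6 is O(¬j → ¬q); since O(¬j), deontic closure gives O(¬q).
But premise 7, F(¬q), means O(q).
We now have both O(¬q) and O(q) — q is simultaneously obligatory and forbidden, violating the D-axiom.

Inconsistent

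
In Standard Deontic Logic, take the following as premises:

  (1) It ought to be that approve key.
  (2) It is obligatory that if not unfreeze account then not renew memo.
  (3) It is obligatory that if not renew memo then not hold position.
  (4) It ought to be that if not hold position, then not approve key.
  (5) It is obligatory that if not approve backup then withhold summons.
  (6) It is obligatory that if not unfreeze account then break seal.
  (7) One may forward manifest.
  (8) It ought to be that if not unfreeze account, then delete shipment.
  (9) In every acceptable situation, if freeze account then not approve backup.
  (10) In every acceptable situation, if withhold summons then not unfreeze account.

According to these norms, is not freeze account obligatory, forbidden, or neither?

From premise 1 we have O(approve_key).
Premise 4, O(¬hold_position → ¬approve_key), contraposes to O(approve_key → hold_position); with O(approve_key) we get O(hold_position).
The contrapositive of premise 3 (O(¬renew_memo → ¬hold_position)) is O(hold_position → renew_memo), and O(hold_position) is already established, so O(renew_memo).
The contrapositive of premise 2 (O(¬unfreeze_account → ¬renew_memo)) is O(renew_memo → unfreeze_account), and O(renew_memo) is already established, so O(unfreeze_account).
Premise 10, O(withhold_summons → ¬unfreeze_account), contraposes to O(unfreeze_account → ¬withhold_summons); with O(unfreeze_account) we get O(¬withhold_summons).
Premise 5, O(¬approve_backup → withhold_summons), contraposes to O(¬withhold_summons → approve_backup); with O(¬withhold_summons) we get O(approve_backup).
The contrapositive of premise 9 (O(freeze_account → ¬approve_backup)) is O(approve_backup → ¬freeze_account), and O(approve_backup) is already established, so O(¬freeze_account).
Premises 6, 7, 8 do not contribute to this derivation.
Hence ¬freeze_account is obligatory.

Obligatory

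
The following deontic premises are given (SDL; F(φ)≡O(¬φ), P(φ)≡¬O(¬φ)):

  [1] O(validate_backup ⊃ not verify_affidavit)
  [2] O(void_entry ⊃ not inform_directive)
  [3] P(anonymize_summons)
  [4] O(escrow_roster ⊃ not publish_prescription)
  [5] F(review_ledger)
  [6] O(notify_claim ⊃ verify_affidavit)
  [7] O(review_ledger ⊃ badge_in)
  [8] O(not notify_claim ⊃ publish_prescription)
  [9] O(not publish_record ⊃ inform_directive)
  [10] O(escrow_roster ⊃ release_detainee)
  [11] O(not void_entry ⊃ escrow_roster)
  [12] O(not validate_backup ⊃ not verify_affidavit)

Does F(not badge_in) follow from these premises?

No

Premise 7 is O(review_ledger ⊃ badge_in), but O(review_ledger) is not derivable from the premises, so it does not yield O(badge_in).
No other premise forces O(badge_in). An ideal world satisfying every premise can still have not badge_in true, so F(not badge_in) is not derivable.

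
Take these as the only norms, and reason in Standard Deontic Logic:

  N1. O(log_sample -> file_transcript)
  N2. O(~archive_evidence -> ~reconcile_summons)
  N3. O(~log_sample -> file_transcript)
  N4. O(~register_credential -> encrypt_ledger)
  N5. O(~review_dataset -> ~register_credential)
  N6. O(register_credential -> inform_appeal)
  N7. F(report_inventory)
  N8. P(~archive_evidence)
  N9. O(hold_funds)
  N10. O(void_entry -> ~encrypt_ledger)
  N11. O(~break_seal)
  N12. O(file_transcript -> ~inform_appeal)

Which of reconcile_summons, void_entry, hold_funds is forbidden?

void_entry

Premises 3 and 1 are O(~log_sample -> file_transcript) and O(log_sample -> file_transcript); every ideal world satisfies ~log_sample or log_sample, so in either case file_transcript holds — hence O(file_transcript).
From O(file_transcript) and premise 12, O(file_transcript -> ~inform_appeal), we obtain O(~inform_appeal).
The contrapositive of premise 6 (O(register_credential -> inform_appeal)) is O(~inform_appeal -> ~register_credential), and O(~inform_appeal) is already established, so O(~register_credential).
With premise 4, O(~register_credential -> encrypt_ledger), the K-axiom yields O(encrypt_ledger).
Premise 10, O(void_entry -> ~encrypt_ledger), contraposes to O(encrypt_ledger -> ~void_entry); with O(encrypt_ledger) we get O(~void_entry).
So O(~void_entry) holds, i.e. void_entry is forbidden. None of the other listed options is forbidden under the premises.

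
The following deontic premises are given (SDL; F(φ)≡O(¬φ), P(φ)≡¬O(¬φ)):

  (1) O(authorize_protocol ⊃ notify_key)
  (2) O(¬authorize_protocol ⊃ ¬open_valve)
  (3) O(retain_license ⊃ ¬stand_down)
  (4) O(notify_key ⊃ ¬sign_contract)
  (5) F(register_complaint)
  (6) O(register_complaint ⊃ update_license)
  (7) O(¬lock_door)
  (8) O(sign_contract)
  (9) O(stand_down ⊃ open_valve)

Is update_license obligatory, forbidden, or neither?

Premise 6 is O(register_complaint ⊃ update_license), but O(register_complaint) is not derivable from the premises, so it does not yield O(update_license).
No premise or chain of K-axiom applications forces O(update_license), and none forces O(¬update_license). So update_license is neither obligatory nor forbidden under these norms.

Neither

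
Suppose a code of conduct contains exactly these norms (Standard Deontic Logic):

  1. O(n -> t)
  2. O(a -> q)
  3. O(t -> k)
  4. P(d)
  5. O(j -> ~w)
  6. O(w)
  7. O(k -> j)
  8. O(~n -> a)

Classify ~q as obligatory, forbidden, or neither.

Forbidden

From premise 6 we have O(w).
The contrapositive of premise 5 (O(j -> ~w)) is O(w -> ~j), and O(w) is already established, so O(~j).
Premise 7 is O(k -> j); contrapositively O(~j -> ~k). Since O(~j) holds, K gives O(~k).
Premise 3 is O(t -> k); contrapositively O(~k -> ~t). Since O(~k) holds, K gives O(~t).
Premise 1 is O(n -> t); contrapositively O(~t -> ~n). Since O(~t) holds, K gives O(~n).
With premise 8, O(~n -> a), the K-axiom yields O(a).
From O(a) and premise 2, O(a -> q), we obtain O(q).
Premise 4 does not contribute to this derivation.
Thus O(q), which is F(~q): ~q is forbidden.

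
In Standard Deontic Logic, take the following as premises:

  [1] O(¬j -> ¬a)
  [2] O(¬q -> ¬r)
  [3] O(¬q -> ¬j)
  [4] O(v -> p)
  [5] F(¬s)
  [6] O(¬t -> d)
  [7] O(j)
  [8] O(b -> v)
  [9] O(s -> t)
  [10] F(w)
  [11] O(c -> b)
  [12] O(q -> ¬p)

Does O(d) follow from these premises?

Premise 6 is O(¬t -> d), but O(¬t) is not derivable from the premises, so it does not yield O(d).
No other premise forces O(d). An ideal world satisfying every premise can still have d false, so O(d) is not derivable.

No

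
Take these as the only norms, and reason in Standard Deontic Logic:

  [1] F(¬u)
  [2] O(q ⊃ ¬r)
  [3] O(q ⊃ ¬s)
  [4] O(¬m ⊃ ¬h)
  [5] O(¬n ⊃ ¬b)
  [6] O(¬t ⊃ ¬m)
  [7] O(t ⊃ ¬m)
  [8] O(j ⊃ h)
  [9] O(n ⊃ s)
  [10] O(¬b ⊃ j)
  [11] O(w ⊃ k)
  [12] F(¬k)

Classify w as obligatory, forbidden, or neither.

Premise 11 is O(w ⊃ k); even if O(k) held, inferring O(w) would be affirming the consequent — invalid.
No premise or chain of K-axiom applications forces O(w), and none forces O(¬w). So w is neither obligatory nor forbidden under these norms.

Neither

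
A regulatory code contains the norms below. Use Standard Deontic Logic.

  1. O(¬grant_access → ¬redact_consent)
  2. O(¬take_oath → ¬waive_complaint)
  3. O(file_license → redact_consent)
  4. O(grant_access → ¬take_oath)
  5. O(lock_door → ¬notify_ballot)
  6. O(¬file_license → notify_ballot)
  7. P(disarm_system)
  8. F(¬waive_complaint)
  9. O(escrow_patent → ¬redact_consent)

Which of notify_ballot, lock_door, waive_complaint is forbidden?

F(¬waive_complaint) at premise 8 means O(waive_complaint).
Premise 2, O(¬take_oath → ¬waive_complaint), contraposes to O(waive_complaint → take_oath); with O(waive_complaint) we get O(take_oath).
Premise 4 is O(grant_access → ¬take_oath); contrapositively O(take_oath → ¬grant_access). Since O(take_oath) holds, K gives O(¬grant_access).
Applying K to premise 1 (O(¬grant_access → ¬redact_consent)) and O(¬grant_access) yields O(¬redact_consent).
The contrapositive of premise 3 (O(file_license → redact_consent)) is O(¬redact_consent → ¬file_license), and O(¬redact_consent) is already established, so O(¬file_license).
With premise 6, O(¬file_license → notify_ballot), the K-axiom yields O(notify_ballot).
Premise 5 is O(lock_door → ¬notify_ballot); contrapositively O(notify_ballot → ¬lock_door). Since O(notify_ballot) holds, K gives O(¬lock_door).
So O(¬lock_door) holds, i.e. lock_door is forbidden. None of the other listed options is forbidden under the premises.

lock_door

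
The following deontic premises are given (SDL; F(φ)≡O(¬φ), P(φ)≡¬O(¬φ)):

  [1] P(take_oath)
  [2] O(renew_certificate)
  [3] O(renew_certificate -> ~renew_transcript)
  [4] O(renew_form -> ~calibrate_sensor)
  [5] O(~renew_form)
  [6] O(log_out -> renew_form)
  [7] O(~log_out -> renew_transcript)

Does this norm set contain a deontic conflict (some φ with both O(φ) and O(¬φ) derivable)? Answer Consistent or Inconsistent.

Inconsistent

Premise 5 states O(~renew_form) outright.
Premise 6 is O(log_out -> renew_form); contrapositively O(~renew_form -> ~log_out). Since O(~renew_form) holds, K gives O(~log_out).
Applying K to premise 7 (O(~log_out -> renew_transcript)) and O(~log_out) yields O(renew_transcript).
Premise 3, O(renew_certificate -> ~renew_transcript), contraposes to O(renew_transcript -> ~renew_certificate); with O(renew_transcript) we get O(~renew_certificate).
However, premise 2 gives O(renew_certificate).
We now have both O(~renew_certificate) and O(renew_certificate) — renew_certificate is simultaneously obligatory and forbidden, violating the D-axiom.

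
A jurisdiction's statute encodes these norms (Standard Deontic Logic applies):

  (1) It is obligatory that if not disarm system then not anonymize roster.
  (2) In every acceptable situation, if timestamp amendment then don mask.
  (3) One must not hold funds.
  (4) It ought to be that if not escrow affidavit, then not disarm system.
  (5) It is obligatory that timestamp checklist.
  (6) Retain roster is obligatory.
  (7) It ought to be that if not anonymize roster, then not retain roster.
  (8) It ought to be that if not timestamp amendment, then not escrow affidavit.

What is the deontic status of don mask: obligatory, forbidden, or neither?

Premise 6 states O(retain_roster) outright.
Premise 7, O(¬anonymize_roster → ¬retain_roster), contraposes to O(retain_roster → anonymize_roster); with O(retain_roster) we get O(anonymize_roster).
Premise 1, O(¬disarm_system → ¬anonymize_roster), contraposes to O(anonymize_roster → disarm_system); with O(anonymize_roster) we get O(disarm_system).
The contrapositive of premise 4 (O(¬escrow_affidavit → ¬disarm_system)) is O(disarm_system → escrow_affidavit), and O(disarm_system) is already established, so O(escrow_affidavit).
Premise 8, O(¬timestamp_amendment → ¬escrow_affidavit), contraposes to O(escrow_affidavit → timestamp_amendment); with O(escrow_affidavit) we get O(timestamp_amendment).
With premise 2, O(timestamp_amendment → don_mask), the K-axiom yields O(don_mask).
Premises 3, 5 do not contribute to this derivation.
Hence don_mask is obligatory.

Obligatory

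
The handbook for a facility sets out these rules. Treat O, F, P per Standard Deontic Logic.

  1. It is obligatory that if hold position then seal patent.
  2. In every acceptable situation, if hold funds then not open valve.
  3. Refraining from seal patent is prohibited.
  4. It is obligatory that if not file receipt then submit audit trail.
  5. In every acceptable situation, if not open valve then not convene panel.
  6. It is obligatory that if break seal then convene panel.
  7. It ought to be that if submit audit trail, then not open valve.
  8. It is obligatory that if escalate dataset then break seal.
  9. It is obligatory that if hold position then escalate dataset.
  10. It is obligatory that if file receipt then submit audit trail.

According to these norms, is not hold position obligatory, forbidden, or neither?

Obligatory

Premises 10 and 4 cover both cases: O(file_receipt → submit_audit_trail) and O(¬file_receipt → submit_audit_trail). Since file_receipt ∨ ¬file_receipt is a tautology, O(submit_audit_trail) follows.
Premise 7 is O(submit_audit_trail → ¬open_valve); since O(submit_audit_trail), deontic closure gives O(¬open_valve).
Premise 5 is O(¬open_valve → ¬convene_panel); since O(¬open_valve), deontic closure gives O(¬convene_panel).
Premise 6, O(break_seal → convene_panel), contraposes to O(¬convene_panel → ¬break_seal); with O(¬convene_panel) we get O(¬break_seal).
Premise 8, O(escalate_dataset → break_seal), contraposes to O(¬break_seal → ¬escalate_dataset); with O(¬break_seal) we get O(¬escalate_dataset).
Premise 9 is O(hold_position → escalate_dataset); contrapositively O(¬escalate_dataset → ¬hold_position). Since O(¬escalate_dataset) holds, K gives O(¬hold_position).
Premises 1, 2, 3 do not contribute to this derivation.
Hence ¬hold_position is obligatory.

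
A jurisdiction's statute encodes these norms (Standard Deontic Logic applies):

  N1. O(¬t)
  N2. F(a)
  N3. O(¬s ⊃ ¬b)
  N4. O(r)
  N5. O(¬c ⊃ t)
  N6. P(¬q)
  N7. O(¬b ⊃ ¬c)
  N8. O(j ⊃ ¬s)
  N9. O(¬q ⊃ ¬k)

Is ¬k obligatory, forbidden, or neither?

Premise 9 is O(¬q ⊃ ¬k), but O(¬q) is not derivable from the premises (the permission P(¬q) asserts only ¬O(q), not O(¬q)), so it does not yield O(¬k).
No premise or chain of K-axiom applications forces O(¬k), and none forces O(k). So ¬k is neither obligatory nor forbidden under these norms.

Neither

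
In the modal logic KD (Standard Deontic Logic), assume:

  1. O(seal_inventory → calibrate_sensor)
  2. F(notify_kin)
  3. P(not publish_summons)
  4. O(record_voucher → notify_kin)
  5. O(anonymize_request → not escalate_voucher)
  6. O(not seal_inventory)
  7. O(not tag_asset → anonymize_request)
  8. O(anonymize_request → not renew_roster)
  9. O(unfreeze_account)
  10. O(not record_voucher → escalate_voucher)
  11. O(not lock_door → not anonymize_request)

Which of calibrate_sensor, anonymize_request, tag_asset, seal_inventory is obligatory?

tag_asset

F(notify_kin) at premise 2 means O(not notify_kin).
Premise 4 is O(record_voucher → notify_kin); contrapositively O(not notify_kin → not record_voucher). Since O(not notify_kin) holds, K gives O(not record_voucher).
With premise 10, O(not record_voucher → escalate_voucher), the K-axiom yields O(escalate_voucher).
Premise 5 is O(anonymize_request → not escalate_voucher); contrapositively O(escalate_voucher → not anonymize_request). Since O(escalate_voucher) holds, K gives O(not anonymize_request).
Premise 7 is O(not tag_asset → anonymize_request); contrapositively O(not anonymize_request → tag_asset). Since O(not anonymize_request) holds, K gives O(tag_asset).
So O(tag_asset) holds — tag_asset is obligatory. None of the other listed options is made obligatory by any chain of premises.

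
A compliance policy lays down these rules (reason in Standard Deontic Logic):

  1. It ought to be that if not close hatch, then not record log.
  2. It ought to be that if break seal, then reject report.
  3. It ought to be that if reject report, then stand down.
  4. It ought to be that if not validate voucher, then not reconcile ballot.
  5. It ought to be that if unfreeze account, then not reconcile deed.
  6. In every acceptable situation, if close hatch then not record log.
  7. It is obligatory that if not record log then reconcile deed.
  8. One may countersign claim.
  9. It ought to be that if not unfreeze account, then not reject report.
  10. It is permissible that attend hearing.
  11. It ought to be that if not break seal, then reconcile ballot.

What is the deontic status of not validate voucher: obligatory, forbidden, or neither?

Premises 6 and 1 cover both cases: O(close_hatch → ¬record_log) and O(¬close_hatch → ¬record_log). Since close_hatch ∨ ¬close_hatch is a tautology, O(¬record_log) follows.
Premise 7 is O(¬record_log → reconcile_deed); since O(¬record_log), deontic closure gives O(reconcile_deed).
The contrapositive of premise 5 (O(unfreeze_account → ¬reconcile_deed)) is O(reconcile_deed → ¬unfreeze_account), and O(reconcile_deed) is already established, so O(¬unfreeze_account).
Applying K to premise 9 (O(¬unfreeze_account → ¬reject_report)) and O(¬unfreeze_account) yields O(¬reject_report).
Premise 2 is O(break_seal → reject_report); contrapositively O(¬reject_report → ¬break_seal). Since O(¬reject_report) holds, K gives O(¬break_seal).
Applying K to premise 11 (O(¬break_seal → reconcile_ballot)) and O(¬break_seal) yields O(reconcile_ballot).
The contrapositive of premise 4 (O(¬validate_voucher → ¬reconcile_ballot)) is O(reconcile_ballot → validate_voucher), and O(reconcile_ballot) is already established, so O(validate_voucher).
Premises 3, 8, 10 do not contribute to this derivation.
Thus O(validate_voucher), which is F(¬validate_voucher): ¬validate_voucher is forbidden.

Forbidden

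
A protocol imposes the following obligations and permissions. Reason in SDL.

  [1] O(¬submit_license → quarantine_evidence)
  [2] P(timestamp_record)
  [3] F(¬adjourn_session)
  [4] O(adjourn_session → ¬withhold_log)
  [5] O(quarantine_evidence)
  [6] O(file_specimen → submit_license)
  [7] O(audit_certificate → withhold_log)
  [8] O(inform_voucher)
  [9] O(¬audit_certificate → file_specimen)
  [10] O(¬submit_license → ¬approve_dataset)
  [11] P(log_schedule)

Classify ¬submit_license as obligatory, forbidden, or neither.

Forbidden

Premise 3 is F(¬adjourn_session), i.e. O(adjourn_session).
Applying K to premise 4 (O(adjourn_session → ¬withhold_log)) and O(adjourn_session) yields O(¬withhold_log).
Premise 7 is O(audit_certificate → withhold_log); contrapositively O(¬withhold_log → ¬audit_certificate). Since O(¬withhold_log) holds, K gives O(¬audit_certificate).
With premise 9, O(¬audit_certificate → file_specimen), the K-axiom yields O(file_specimen).
Premise 6 is O(file_specimen → submit_license); since O(file_specimen), deontic closure gives O(submit_license).
Premises 1, 2, 5, 8, 10, 11 do not contribute to this derivation.
Thus O(submit_license), which is F(¬submit_license): ¬submit_license is forbidden.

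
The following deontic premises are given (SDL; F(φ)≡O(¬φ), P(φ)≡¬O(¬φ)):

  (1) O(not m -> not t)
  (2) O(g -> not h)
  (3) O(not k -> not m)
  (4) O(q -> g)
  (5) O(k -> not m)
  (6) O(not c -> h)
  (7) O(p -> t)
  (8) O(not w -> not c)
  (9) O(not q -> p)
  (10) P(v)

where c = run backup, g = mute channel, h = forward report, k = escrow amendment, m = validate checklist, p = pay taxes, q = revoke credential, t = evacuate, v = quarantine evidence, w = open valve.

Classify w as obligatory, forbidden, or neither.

By case analysis on k: premise 5 gives O(k -> not m) and premise 3 gives O(not k -> not m), so O(not m) either way.
From O(not m) and premise 1, O(not m -> not t), we obtain O(not t).
The contrapositive of premise 7 (O(p -> t)) is O(not t -> not p), and O(not t) is already established, so O(not p).
Premise 9 is O(not q -> p); contrapositively O(not p -> q). Since O(not p) holds, K gives O(q).
With premise 4, O(q -> g), the K-axiom yields O(g).
With premise 2, O(g -> not h), the K-axiom yields O(not h).
The contrapositive of premise 6 (O(not c -> h)) is O(not h -> c), and O(not h) is already established, so O(c).
Premise 8 is O(not w -> not c); contrapositively O(c -> w). Since O(c) holds, K gives O(w).
Premise 10 does not contribute to this derivation.
Hence w is obligatory.

Obligatory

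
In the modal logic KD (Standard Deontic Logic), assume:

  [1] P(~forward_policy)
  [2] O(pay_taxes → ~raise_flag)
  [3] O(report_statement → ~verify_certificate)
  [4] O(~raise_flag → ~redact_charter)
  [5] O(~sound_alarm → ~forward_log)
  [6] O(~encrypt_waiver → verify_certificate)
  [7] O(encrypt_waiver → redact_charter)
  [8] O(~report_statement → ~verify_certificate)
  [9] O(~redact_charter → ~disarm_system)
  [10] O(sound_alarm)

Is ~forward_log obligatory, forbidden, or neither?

Neither

Premise 5 is O(~sound_alarm → ~forward_log), but O(~sound_alarm) is not derivable from the premises, so it does not yield O(~forward_log).
No premise or chain of K-axiom applications forces O(~forward_log), and none forces O(forward_log). So ~forward_log is neither obligatory nor forbidden under these norms.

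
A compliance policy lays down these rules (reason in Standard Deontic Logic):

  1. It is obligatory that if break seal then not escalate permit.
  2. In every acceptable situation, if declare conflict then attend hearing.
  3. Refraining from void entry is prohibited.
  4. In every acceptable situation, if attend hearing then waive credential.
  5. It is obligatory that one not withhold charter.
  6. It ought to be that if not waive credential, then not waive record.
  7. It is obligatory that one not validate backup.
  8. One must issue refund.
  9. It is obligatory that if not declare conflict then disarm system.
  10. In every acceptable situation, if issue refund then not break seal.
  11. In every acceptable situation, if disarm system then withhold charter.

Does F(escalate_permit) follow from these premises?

Premise 1 is O(break_seal → ¬escalate_permit), but O(break_seal) is not derivable from the premises, so it does not yield O(¬escalate_permit).
No other premise forces O(¬escalate_permit). An ideal world satisfying every premise can still have escalate_permit true, so F(escalate_permit) is not derivable.

No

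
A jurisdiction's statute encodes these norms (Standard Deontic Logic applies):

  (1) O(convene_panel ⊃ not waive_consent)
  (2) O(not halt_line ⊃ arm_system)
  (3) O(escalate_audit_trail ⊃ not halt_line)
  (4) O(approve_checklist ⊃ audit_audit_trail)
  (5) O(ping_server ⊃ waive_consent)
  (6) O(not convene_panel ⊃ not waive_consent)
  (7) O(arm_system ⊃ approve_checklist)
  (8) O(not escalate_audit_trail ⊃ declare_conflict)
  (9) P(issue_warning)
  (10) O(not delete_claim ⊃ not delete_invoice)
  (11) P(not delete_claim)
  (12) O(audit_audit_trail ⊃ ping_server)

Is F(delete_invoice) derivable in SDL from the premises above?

No

Premise 10 is O(not delete_claim ⊃ not delete_invoice), but O(not delete_claim) is not derivable from the premises (the permission P(not delete_claim) asserts only not O(delete_claim), not O(not delete_claim)), so it does not yield O(not delete_invoice).
No other premise forces O(not delete_invoice). An ideal world satisfying every premise can still have delete_invoice true, so F(delete_invoice) is not derivable.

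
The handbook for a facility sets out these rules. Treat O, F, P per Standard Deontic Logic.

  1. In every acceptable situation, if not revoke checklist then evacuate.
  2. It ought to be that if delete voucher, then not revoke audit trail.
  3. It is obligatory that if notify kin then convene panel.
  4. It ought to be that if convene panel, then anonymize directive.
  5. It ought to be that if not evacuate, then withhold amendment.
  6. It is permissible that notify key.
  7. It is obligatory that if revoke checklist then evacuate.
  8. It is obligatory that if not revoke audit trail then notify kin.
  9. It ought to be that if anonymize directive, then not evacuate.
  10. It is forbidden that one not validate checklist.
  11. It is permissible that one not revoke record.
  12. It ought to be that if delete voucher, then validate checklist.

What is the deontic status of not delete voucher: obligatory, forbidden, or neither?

Premises 1 and 7 are O(¬revoke_checklist → evacuate) and O(revoke_checklist → evacuate); every ideal world satisfies ¬revoke_checklist or revoke_checklist, so in either case evacuate holds — hence O(evacuate).
Premise 9 is O(anonymize_directive → ¬evacuate); contrapositively O(evacuate → ¬anonymize_directive). Since O(evacuate) holds, K gives O(¬anonymize_directive).
The contrapositive of premise 4 (O(convene_panel → anonymize_directive)) is O(¬anonymize_directive → ¬convene_panel), and O(¬anonymize_directive) is already established, so O(¬convene_panel).
The contrapositive of premise 3 (O(notify_kin → convene_panel)) is O(¬convene_panel → ¬notify_kin), and O(¬convene_panel) is already established, so O(¬notify_kin).
Premise 8 is O(¬revoke_audit_trail → notify_kin); contrapositively O(¬notify_kin → revoke_audit_trail). Since O(¬notify_kin) holds, K gives O(revoke_audit_trail).
Premise 2, O(delete_voucher → ¬revoke_audit_trail), contraposes to O(revoke_audit_trail → ¬delete_voucher); with O(revoke_audit_trail) we get O(¬delete_voucher).
Premises 5, 6, 10, 11, 12 do not contribute to this derivation.
Hence ¬delete_voucher is obligatory.

Obligatory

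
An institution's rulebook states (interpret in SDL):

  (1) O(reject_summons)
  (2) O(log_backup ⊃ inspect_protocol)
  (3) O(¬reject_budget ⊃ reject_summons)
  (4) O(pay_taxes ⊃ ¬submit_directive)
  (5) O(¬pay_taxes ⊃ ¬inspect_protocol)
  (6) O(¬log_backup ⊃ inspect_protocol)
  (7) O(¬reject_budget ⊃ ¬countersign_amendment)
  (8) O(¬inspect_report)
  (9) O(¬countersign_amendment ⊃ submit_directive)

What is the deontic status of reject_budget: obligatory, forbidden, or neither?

Premises 6 and 2 cover both cases: O(¬log_backup ⊃ inspect_protocol) and O(log_backup ⊃ inspect_protocol). Since ¬log_backup ∨ log_backup is a tautology, O(inspect_protocol) follows.
Premise 5, O(¬pay_taxes ⊃ ¬inspect_protocol), contraposes to O(inspect_protocol ⊃ pay_taxes); with O(inspect_protocol) we get O(pay_taxes).
Premise 4 is O(pay_taxes ⊃ ¬submit_directive); since O(pay_taxes), deontic closure gives O(¬submit_directive).
The contrapositive of premise 9 (O(¬countersign_amendment ⊃ submit_directive)) is O(¬submit_directive ⊃ countersign_amendment), and O(¬submit_directive) is already established, so O(countersign_amendment).
Premise 7, O(¬reject_budget ⊃ ¬countersign_amendment), contraposes to O(countersign_amendment ⊃ reject_budget); with O(countersign_amendment) we get O(reject_budget).
Premises 1, 3, 8 do not contribute to this derivation.
Hence reject_budget is obligatory.

Obligatory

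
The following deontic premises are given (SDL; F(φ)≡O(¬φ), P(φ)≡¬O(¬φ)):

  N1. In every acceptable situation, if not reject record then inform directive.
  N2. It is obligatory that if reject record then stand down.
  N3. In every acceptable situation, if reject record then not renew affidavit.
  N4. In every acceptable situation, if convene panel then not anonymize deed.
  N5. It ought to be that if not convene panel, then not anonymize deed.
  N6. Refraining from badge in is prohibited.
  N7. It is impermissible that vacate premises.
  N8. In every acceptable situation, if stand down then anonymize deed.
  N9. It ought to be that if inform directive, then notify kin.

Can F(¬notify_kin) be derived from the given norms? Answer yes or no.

Premises 4 and 5 cover both cases: O(convene_panel → ¬anonymize_deed) and O(¬convene_panel → ¬anonymize_deed). Since convene_panel ∨ ¬convene_panel is a tautology, O(¬anonymize_deed) follows.
Premise 8, O(stand_down → anonymize_deed), contraposes to O(¬anonymize_deed → ¬stand_down); with O(¬anonymize_deed) we get O(¬stand_down).
The contrapositive of premise 2 (O(reject_record → stand_down)) is O(¬stand_down → ¬reject_record), and O(¬stand_down) is already established, so O(¬reject_record).
Applying K to premise 1 (O(¬reject_record → inform_directive)) and O(¬reject_record) yields O(inform_directive).
With premise 9, O(inform_directive → notify_kin), the K-axiom yields O(notify_kin).
Premises 3, 6, 7 do not contribute to this derivation.
So O(notify_kin) holds, i.e. F(¬notify_kin). The claim follows.

Yes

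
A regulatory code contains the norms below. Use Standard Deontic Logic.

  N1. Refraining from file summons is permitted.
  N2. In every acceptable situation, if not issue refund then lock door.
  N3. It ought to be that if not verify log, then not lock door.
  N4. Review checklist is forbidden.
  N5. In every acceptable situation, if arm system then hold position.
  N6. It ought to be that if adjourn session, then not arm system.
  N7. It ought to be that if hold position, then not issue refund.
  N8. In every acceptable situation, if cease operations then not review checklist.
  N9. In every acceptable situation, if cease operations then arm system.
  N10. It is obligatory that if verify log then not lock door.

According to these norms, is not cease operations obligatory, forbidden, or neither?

Premises 3 and 10 are O(¬verify_log → ¬lock_door) and O(verify_log → ¬lock_door); every ideal world satisfies ¬verify_log or verify_log, so in either case ¬lock_door holds — hence O(¬lock_door).
The contrapositive of premise 2 (O(¬issue_refund → lock_door)) is O(¬lock_door → issue_refund), and O(¬lock_door) is already established, so O(issue_refund).
Premise 7, O(hold_position → ¬issue_refund), contraposes to O(issue_refund → ¬hold_position); with O(issue_refund) we get O(¬hold_position).
The contrapositive of premise 5 (O(arm_system → hold_position)) is O(¬hold_position → ¬arm_system), and O(¬hold_position) is already established, so O(¬arm_system).
The contrapositive of premise 9 (O(cease_operations → arm_system)) is O(¬arm_system → ¬cease_operations), and O(¬arm_system) is already established, so O(¬cease_operations).
Premises 1, 4, 6, 8 do not contribute to this derivation.
Hence ¬cease_operations is obligatory.

Obligatory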